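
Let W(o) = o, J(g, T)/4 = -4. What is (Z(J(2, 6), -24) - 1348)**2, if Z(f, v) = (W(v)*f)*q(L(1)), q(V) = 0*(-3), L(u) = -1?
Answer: 1817104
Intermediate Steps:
J(g, T) = -16 (J(g, T) = 4*(-4) = -16)
q(V) = 0
Z(f, v) = 0 (Z(f, v) = (v*f)*0 = (f*v)*0 = 0)
(Z(J(2, 6), -24) - 1348)**2 = (0 - 1348)**2 = (-1348)**2 = 1817104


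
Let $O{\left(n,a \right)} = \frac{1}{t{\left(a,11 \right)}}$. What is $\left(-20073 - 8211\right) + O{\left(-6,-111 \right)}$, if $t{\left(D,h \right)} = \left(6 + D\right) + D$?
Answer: $- \frac{6109345}{216} \approx -28284.0$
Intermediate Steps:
$t{\left(D,h \right)} = 6 + 2 D$
$O{\left(n,a \right)} = \frac{1}{6 + 2 a}$
$\left(-20073 - 8211\right) + O{\left(-6,-111 \right)} = \left(-20073 - 8211\right) + \frac{1}{2 \left(3 - 111\right)} = -28284 + \frac{1}{2 \left(-108\right)} = -28284 + \frac{1}{2} \left(- \frac{1}{108}\right) = -28284 - \frac{1}{216} = - \frac{6109345}{216}$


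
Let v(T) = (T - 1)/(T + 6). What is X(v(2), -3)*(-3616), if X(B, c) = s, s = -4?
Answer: 14464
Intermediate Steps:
v(T) = (-1 + T)/(6 + T)
X(B, c) = -4
X(v(2), -3)*(-3616) = -4*(-3616) = 14464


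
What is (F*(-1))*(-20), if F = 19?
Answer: 380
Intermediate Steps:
(F*(-1))*(-20) = (19*(-1))*(-20) = -19*(-20) = 380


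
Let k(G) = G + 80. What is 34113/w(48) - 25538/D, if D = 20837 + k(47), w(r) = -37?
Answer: -358044919/387834 ≈ -923.19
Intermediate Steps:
k(G) = 80 + G
D = 20964 (D = 20837 + (80 + 47) = 20837 + 127 = 20964)
34113/w(48) - 25538/D = 34113/(-37) - 25538/20964 = 34113*(-1/37) - 25538*1/20964 = -34113/37 - 12769/10482 = -358044919/387834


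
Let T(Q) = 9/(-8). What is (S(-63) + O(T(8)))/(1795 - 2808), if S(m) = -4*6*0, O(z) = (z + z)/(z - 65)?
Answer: -18/535877 ≈ -3.3590e-5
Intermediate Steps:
T(Q) = -9/8 (T(Q) = 9*(-⅛) = -9/8)
O(z) = 2*z/(-65 + z) (O(z) = (2*z)/(-65 + z) = 2*z/(-65 + z))
S(m) = 0 (S(m) = -24*0 = 0)
(S(-63) + O(T(8)))/(1795 - 2808) = (0 + 2*(-9/8)/(-65 - 9/8))/(1795 - 2808) = (0 + 2*(-9/8)/(-529/8))/(-1013) = (0 + 2*(-9/8)*(-8/529))*(-1/1013) = (0 + 18/529)*(-1/1013) = (18/529)*(-1/1013) = -18/535877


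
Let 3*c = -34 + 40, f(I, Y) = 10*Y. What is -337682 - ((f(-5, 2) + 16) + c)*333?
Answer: -350336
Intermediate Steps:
c = 2 (c = (-34 + 40)/3 = (⅓)*6 = 2)
-337682 - ((f(-5, 2) + 16) + c)*333 = -337682 - ((10*2 + 16) + 2)*333 = -337682 - ((20 + 16) + 2)*333 = -337682 - (36 + 2)*333 = -337682 - 38*333 = -337682 - 1*12654 = -337682 - 12654 = -350336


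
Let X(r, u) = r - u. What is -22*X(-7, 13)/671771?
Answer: 440/671771 ≈ 0.00065499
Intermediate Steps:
-22*X(-7, 13)/671771 = -22*(-7 - 1*13)/671771 = -22*(-7 - 13)*(1/671771) = -22*(-20)*(1/671771) = 440*(1/671771) = 440/671771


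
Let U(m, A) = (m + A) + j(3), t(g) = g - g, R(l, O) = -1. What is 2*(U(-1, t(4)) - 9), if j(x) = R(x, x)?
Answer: -22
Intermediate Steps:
j(x) = -1
t(g) = 0
U(m, A) = -1 + A + m (U(m, A) = (m + A) - 1 = (A + m) - 1 = -1 + A + m)
2*(U(-1, t(4)) - 9) = 2*((-1 + 0 - 1) - 9) = 2*(-2 - 9) = 2*(-11) = -22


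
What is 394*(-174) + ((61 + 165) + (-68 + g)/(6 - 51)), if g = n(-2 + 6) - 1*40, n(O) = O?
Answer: -3074746/45 ≈ -68328.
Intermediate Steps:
g = -36 (g = (-2 + 6) - 1*40 = 4 - 40 = -36)
394*(-174) + ((61 + 165) + (-68 + g)/(6 - 51)) = 394*(-174) + ((61 + 165) + (-68 - 36)/(6 - 51)) = -68556 + (226 - 104/(-45)) = -68556 + (226 - 104*(-1/45)) = -68556 + (226 + 104/45) = -68556 + 10274/45 = -3074746/45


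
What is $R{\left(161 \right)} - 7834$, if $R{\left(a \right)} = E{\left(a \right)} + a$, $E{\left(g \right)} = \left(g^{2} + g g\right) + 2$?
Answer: $44171$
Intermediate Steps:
$E{\left(g \right)} = 2 + 2 g^{2}$ ($E{\left(g \right)} = \left(g^{2} + g^{2}\right) + 2 = 2 g^{2} + 2 = 2 + 2 g^{2}$)
$R{\left(a \right)} = 2 + a + 2 a^{2}$ ($R{\left(a \right)} = \left(2 + 2 a^{2}\right) + a = 2 + a + 2 a^{2}$)
$R{\left(161 \right)} - 7834 = \left(2 + 161 + 2 \cdot 161^{2}\right) - 7834 = \left(2 + 161 + 2 \cdot 25921\right) - 7834 = \left(2 + 161 + 51842\right) - 7834 = 52005 - 7834 = 44171$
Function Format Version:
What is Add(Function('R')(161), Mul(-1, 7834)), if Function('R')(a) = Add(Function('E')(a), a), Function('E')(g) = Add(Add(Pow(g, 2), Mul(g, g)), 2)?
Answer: 44171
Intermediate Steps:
Function('E')(g) = Add(2, Mul(2, Pow(g, 2))) (Function('E')(g) = Add(Add(Pow(g, 2), Pow(g, 2)), 2) = Add(Mul(2, Pow(g, 2)), 2) = Add(2, Mul(2, Pow(g, 2))))
Function('R')(a) = Add(2, a, Mul(2, Pow(a, 2))) (Function('R')(a) = Add(Add(2, Mul(2, Pow(a, 2))), a) = Add(2, a, Mul(2, Pow(a, 2))))
Add(Function('R')(161), Mul(-1, 7834)) = Add(Add(2, 161, Mul(2, Pow(161, 2))), Mul(-1, 7834)) = Add(Add(2, 161, Mul(2, 25921)), -7834) = Add(Add(2, 161, 51842), -7834) = Add(52005, -7834) = 44171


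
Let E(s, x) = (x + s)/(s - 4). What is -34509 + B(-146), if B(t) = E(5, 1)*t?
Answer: -35385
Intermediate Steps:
E(s, x) = (s + x)/(-4 + s)
B(t) = 6*t (B(t) = ((5 + 1)/(-4 + 5))*t = (6/1)*t = (1*6)*t = 6*t)
-34509 + B(-146) = -34509 + 6*(-146) = -34509 - 876 = -35385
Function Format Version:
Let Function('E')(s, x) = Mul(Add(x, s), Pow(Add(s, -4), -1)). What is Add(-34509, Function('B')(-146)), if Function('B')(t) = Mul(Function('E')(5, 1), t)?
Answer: -35385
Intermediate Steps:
Function('E')(s, x) = Mul(Pow(Add(-4, s), -1), Add(s, x)) (Function('E')(s, x) = Mul(Add(s, x), Pow(Add(-4, s), -1)) = Mul(Pow(Add(-4, s), -1), Add(s, x)))
Function('B')(t) = Mul(6, t) (Function('B')(t) = Mul(Mul(Pow(Add(-4, 5), -1), Add(5, 1)), t) = Mul(Mul(Pow(1, -1), 6), t) = Mul(Mul(1, 6), t) = Mul(6, t))
Add(-34509, Function('B')(-146)) = Add(-34509, Mul(6, -146)) = Add(-34509, -876) = -35385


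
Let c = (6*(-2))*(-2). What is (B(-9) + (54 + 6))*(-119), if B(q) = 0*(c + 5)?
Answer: -7140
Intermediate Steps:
c = 24 (c = -12*(-2) = 24)
B(q) = 0 (B(q) = 0*(24 + 5) = 0*29 = 0)
(B(-9) + (54 + 6))*(-119) = (0 + (54 + 6))*(-119) = (0 + 60)*(-119) = 60*(-119) = -7140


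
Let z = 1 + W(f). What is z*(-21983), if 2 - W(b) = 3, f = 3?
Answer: 0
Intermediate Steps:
W(b) = -1 (W(b) = 2 - 1*3 = 2 - 3 = -1)
z = 0 (z = 1 - 1 = 0)
z*(-21983) = 0*(-21983) = 0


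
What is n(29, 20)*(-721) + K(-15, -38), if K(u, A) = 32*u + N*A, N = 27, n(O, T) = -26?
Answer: 17240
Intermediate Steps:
K(u, A) = 27*A + 32*u (K(u, A) = 32*u + 27*A = 27*A + 32*u)
n(29, 20)*(-721) + K(-15, -38) = -26*(-721) + (27*(-38) + 32*(-15)) = 18746 + (-1026 - 480) = 18746 - 1506 = 17240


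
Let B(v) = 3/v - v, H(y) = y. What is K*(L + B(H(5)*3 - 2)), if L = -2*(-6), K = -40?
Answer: 400/13 ≈ 30.769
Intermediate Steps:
B(v) = -v + 3/v
L = 12
K*(L + B(H(5)*3 - 2)) = -40*(12 + (-(5*3 - 2) + 3/(5*3 - 2))) = -40*(12 + (-(15 - 2) + 3/(15 - 2))) = -40*(12 + (-1*13 + 3/13)) = -40*(12 + (-13 + 3*(1/13))) = -40*(12 + (-13 + 3/13)) = -40*(12 - 166/13) = -40*(-10/13) = 400/13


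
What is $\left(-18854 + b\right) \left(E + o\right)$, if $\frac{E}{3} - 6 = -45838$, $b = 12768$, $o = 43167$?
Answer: $574086294$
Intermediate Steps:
$E = -137496$ ($E = 18 + 3 \left(-45838\right) = 18 - 137514 = -137496$)
$\left(-18854 + b\right) \left(E + o\right) = \left(-18854 + 12768\right) \left(-137496 + 43167\right) = \left(-6086\right) \left(-94329\right) = 574086294$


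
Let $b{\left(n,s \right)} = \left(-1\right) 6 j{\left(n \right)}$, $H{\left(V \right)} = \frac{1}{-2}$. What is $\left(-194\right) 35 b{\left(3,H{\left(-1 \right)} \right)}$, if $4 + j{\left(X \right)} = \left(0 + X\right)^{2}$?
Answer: $203700$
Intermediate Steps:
$j{\left(X \right)} = -4 + X^{2}$ ($j{\left(X \right)} = -4 + \left(0 + X\right)^{2} = -4 + X^{2}$)
$H{\left(V \right)} = - \frac{1}{2}$
$b{\left(n,s \right)} = 24 - 6 n^{2}$ ($b{\left(n,s \right)} = \left(-1\right) 6 \left(-4 + n^{2}\right) = - 6 \left(-4 + n^{2}\right) = 24 - 6 n^{2}$)
$\left(-194\right) 35 b{\left(3,H{\left(-1 \right)} \right)} = \left(-194\right) 35 \left(24 - 6 \cdot 3^{2}\right) = - 6790 \left(24 - 54\right) = \left(-6790\right) \left(-30\right) = 203700$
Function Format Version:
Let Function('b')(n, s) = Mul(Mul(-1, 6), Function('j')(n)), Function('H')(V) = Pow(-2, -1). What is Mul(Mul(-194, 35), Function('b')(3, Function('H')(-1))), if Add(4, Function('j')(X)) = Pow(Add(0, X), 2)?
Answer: 203700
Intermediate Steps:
Function('j')(X) = Add(-4, Pow(X, 2)) (Function('j')(X) = Add(-4, Pow(Add(0, X), 2)) = Add(-4, Pow(X, 2)))
Function('H')(V) = Rational(-1, 2)
Function('b')(n, s) = Add(24, Mul(-6, Pow(n, 2))) (Function('b')(n, s) = Mul(Mul(-1, 6), Add(-4, Pow(n, 2))) = Mul(-6, Add(-4, Pow(n, 2))) = Add(24, Mul(-6, Pow(n, 2))))
Mul(Mul(-194, 35), Function('b')(3, Function('H')(-1))) = Mul(Mul(-194, 35), Add(24, Mul(-6, Pow(3, 2)))) = Mul(-6790, Add(24, Mul(-6, 9))) = Mul(-6790, Add(24, -54)) = Mul(-6790, -30) = 203700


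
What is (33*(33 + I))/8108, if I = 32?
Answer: 2145/8108 ≈ 0.26455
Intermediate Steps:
(33*(33 + I))/8108 = (33*(33 + 32))/8108 = (33*65)*(1/8108) = 2145*(1/8108) = 2145/8108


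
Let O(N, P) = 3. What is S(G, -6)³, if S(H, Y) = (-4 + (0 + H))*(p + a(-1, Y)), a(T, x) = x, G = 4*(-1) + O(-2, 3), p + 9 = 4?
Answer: 166375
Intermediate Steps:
p = -5 (p = -9 + 4 = -5)
G = -1 (G = 4*(-1) + 3 = -4 + 3 = -1)
S(H, Y) = (-5 + Y)*(-4 + H) (S(H, Y) = (-4 + (0 + H))*(-5 + Y) = (-4 + H)*(-5 + Y) = (-5 + Y)*(-4 + H))
S(G, -6)³ = (20 - 5*(-1) - 4*(-6) - 1*(-6))³ = (20 + 5 + 24 + 6)³ = 55³ = 166375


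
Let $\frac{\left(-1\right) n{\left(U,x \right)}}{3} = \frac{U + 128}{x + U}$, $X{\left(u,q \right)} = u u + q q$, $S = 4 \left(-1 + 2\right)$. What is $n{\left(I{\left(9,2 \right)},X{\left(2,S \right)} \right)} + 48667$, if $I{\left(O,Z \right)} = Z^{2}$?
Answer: $\frac{97301}{2} \approx 48651.0$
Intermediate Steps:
$S = 4$ ($S = 4 \cdot 1 = 4$)
$X{\left(u,q \right)} = q^{2} + u^{2}$ ($X{\left(u,q \right)} = u^{2} + q^{2} = q^{2} + u^{2}$)
$n{\left(U,x \right)} = - \frac{3 \left(128 + U\right)}{U + x}$ ($n{\left(U,x \right)} = - 3 \frac{U + 128}{x + U} = - 3 \frac{128 + U}{U + x} = - \frac{3 \left(128 + U\right)}{U + x}$)
$n{\left(I{\left(9,2 \right)},X{\left(2,S \right)} \right)} + 48667 = \frac{3 \left(-128 - 2^{2}\right)}{2^{2} + \left(4^{2} + 2^{2}\right)} + 48667 = \frac{3 \left(-128 - 4\right)}{4 + \left(16 + 4\right)} + 48667 = \frac{3 \left(-128 - 4\right)}{4 + 20} + 48667 = 3 \cdot \frac{1}{24} \left(-132\right) + 48667 = - \frac{33}{2} + 48667 = \frac{97301}{2}$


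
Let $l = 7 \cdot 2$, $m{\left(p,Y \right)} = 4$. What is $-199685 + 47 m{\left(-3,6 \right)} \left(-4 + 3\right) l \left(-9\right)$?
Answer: $-175997$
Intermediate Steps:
$l = 14$
$-199685 + 47 m{\left(-3,6 \right)} \left(-4 + 3\right) l \left(-9\right) = -199685 + 47 \cdot 4 \left(-4 + 3\right) 14 \left(-9\right) = -199685 + 47 \cdot 4 \left(-1\right) 14 \left(-9\right) = -199685 + 47 \left(-4\right) 14 \left(-9\right) = -199685 + 47 \left(\left(-56\right) \left(-9\right)\right) = -199685 + 47 \cdot 504 = -199685 + 23688 = -175997$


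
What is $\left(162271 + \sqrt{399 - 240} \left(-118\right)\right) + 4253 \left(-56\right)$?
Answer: $-75897 - 118 \sqrt{159} \approx -77385.0$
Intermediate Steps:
$\left(162271 + \sqrt{399 - 240} \left(-118\right)\right) + 4253 \left(-56\right) = \left(162271 + \sqrt{399 - 240} \left(-118\right)\right) - 238168 = \left(162271 + \sqrt{159} \left(-118\right)\right) - 238168 = \left(162271 - 118 \sqrt{159}\right) - 238168 = -75897 - 118 \sqrt{159}$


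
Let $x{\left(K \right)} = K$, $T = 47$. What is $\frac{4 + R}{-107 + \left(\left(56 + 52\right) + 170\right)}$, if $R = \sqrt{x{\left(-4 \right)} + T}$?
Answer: $\frac{4}{171} + \frac{\sqrt{43}}{171} \approx 0.061739$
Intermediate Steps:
$R = \sqrt{43}$ ($R = \sqrt{-4 + 47} = \sqrt{43} \approx 6.5574$)
$\frac{4 + R}{-107 + \left(\left(56 + 52\right) + 170\right)} = \frac{4 + \sqrt{43}}{-107 + \left(\left(56 + 52\right) + 170\right)} = \frac{4 + \sqrt{43}}{-107 + \left(108 + 170\right)} = \frac{4 + \sqrt{43}}{-107 + 278} = \frac{4 + \sqrt{43}}{171} = \left(4 + \sqrt{43}\right) \frac{1}{171} = \frac{4}{171} + \frac{\sqrt{43}}{171}$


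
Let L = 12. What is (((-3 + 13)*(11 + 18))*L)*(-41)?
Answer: -142680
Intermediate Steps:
(((-3 + 13)*(11 + 18))*L)*(-41) = (((-3 + 13)*(11 + 18))*12)*(-41) = ((10*29)*12)*(-41) = (290*12)*(-41) = 3480*(-41) = -142680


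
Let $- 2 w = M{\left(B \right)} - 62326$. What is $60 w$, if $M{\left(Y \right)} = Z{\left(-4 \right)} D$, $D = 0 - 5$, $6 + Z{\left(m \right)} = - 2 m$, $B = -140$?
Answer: $1870080$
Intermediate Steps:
$Z{\left(m \right)} = -6 - 2 m$
$D = -5$ ($D = 0 - 5 = -5$)
$M{\left(Y \right)} = -10$ ($M{\left(Y \right)} = \left(-6 - -8\right) \left(-5\right) = \left(-6 + 8\right) \left(-5\right) = 2 \left(-5\right) = -10$)
$w = 31168$ ($w = - \frac{-10 - 62326}{2} = \left(- \frac{1}{2}\right) \left(-62336\right) = 31168$)
$60 w = 60 \cdot 31168 = 1870080$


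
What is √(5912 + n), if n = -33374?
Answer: I*√27462 ≈ 165.72*I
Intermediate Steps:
√(5912 + n) = √(5912 - 33374) = √(-27462) = I*√27462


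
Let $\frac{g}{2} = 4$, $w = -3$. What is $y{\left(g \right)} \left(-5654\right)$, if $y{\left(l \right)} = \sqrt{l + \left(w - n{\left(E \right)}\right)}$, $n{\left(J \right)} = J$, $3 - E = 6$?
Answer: $- 11308 \sqrt{2} \approx -15992.0$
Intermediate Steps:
$E = -3$ ($E = 3 - 6 = -3$)
$g = 8$ ($g = 2 \cdot 4 = 8$)
$y{\left(l \right)} = \sqrt{l}$ ($y{\left(l \right)} = \sqrt{l - 0} = \sqrt{l + \left(-3 + 3\right)} = \sqrt{l + 0} = \sqrt{l}$)
$y{\left(g \right)} \left(-5654\right) = \sqrt{8} \left(-5654\right) = 2 \sqrt{2} \left(-5654\right) = - 11308 \sqrt{2}$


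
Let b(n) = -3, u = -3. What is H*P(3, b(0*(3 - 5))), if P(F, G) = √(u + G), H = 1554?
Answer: 1554*I*√6 ≈ 3806.5*I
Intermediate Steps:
P(F, G) = √(-3 + G)
H*P(3, b(0*(3 - 5))) = 1554*√(-3 - 3) = 1554*√(-6) = 1554*(I*√6) = 1554*I*√6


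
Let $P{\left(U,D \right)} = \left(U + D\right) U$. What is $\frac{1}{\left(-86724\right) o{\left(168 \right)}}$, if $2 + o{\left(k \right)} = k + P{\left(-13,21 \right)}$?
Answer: $- \frac{1}{5376888} \approx -1.8598 \cdot 10^{-7}$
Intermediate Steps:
$P{\left(U,D \right)} = U \left(D + U\right)$ ($P{\left(U,D \right)} = \left(D + U\right) U = U \left(D + U\right)$)
$o{\left(k \right)} = -106 + k$ ($o{\left(k \right)} = -2 + \left(k - 13 \left(21 - 13\right)\right) = -2 + \left(k - 104\right) = -2 + \left(-104 + k\right) = -106 + k$)
$\frac{1}{\left(-86724\right) o{\left(168 \right)}} = \frac{1}{\left(-86724\right) \left(-106 + 168\right)} = - \frac{1}{86724 \cdot 62} = \left(- \frac{1}{86724}\right) \frac{1}{62} = - \frac{1}{5376888}$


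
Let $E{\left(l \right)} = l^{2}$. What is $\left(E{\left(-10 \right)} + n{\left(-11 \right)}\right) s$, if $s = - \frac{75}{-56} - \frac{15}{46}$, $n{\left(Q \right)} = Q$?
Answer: $\frac{116145}{1288} \approx 90.175$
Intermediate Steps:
$s = \frac{1305}{1288}$ ($s = \left(-75\right) \left(- \frac{1}{56}\right) - \frac{15}{46} = \frac{75}{56} - \frac{15}{46} = \frac{1305}{1288} \approx 1.0132$)
$\left(E{\left(-10 \right)} + n{\left(-11 \right)}\right) s = \left(\left(-10\right)^{2} - 11\right) \frac{1305}{1288} = \left(100 - 11\right) \frac{1305}{1288} = 89 \cdot \frac{1305}{1288} = \frac{116145}{1288}$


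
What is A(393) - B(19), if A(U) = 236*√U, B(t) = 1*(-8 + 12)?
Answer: -4 + 236*√393 ≈ 4674.5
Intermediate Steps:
B(t) = 4 (B(t) = 1*4 = 4)
A(393) - B(19) = 236*√393 - 1*4 = 236*√393 - 4 = -4 + 236*√393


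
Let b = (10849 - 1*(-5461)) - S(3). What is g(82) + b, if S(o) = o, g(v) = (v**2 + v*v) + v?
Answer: 29837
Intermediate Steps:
g(v) = v + 2*v**2 (g(v) = (v**2 + v**2) + v = 2*v**2 + v = v + 2*v**2)
b = 16307 (b = (10849 - 1*(-5461)) - 1*3 = (10849 + 5461) - 3 = 16310 - 3 = 16307)
g(82) + b = 82*(1 + 2*82) + 16307 = 82*(1 + 164) + 16307 = 82*165 + 16307 = 13530 + 16307 = 29837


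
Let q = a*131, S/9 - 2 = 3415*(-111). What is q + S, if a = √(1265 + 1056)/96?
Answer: -3411567 + 131*√2321/96 ≈ -3.4115e+6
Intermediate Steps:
a = √2321/96 (a = √2321*(1/96) = √2321/96 ≈ 0.50184)
S = -3411567 (S = 18 + 9*(3415*(-111)) = 18 + 9*(-379065) = 18 - 3411585 = -3411567)
q = 131*√2321/96 (q = (√2321/96)*131 = 131*√2321/96 ≈ 65.741)
q + S = 131*√2321/96 - 3411567 = -3411567 + 131*√2321/96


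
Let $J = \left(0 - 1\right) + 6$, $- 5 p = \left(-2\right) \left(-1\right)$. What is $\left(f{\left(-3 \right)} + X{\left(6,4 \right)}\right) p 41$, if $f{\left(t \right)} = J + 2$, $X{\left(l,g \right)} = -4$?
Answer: $- \frac{246}{5} \approx -49.2$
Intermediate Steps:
$p = - \frac{2}{5}$ ($p = - \frac{\left(-2\right) \left(-1\right)}{5} = \left(- \frac{1}{5}\right) 2 = - \frac{2}{5} \approx -0.4$)
$J = 5$ ($J = -1 + 6 = 5$)
$f{\left(t \right)} = 7$ ($f{\left(t \right)} = 5 + 2 = 7$)
$\left(f{\left(-3 \right)} + X{\left(6,4 \right)}\right) p 41 = \left(7 - 4\right) \left(- \frac{2}{5}\right) 41 = 3 \left(- \frac{2}{5}\right) 41 = \left(- \frac{6}{5}\right) 41 = - \frac{246}{5}$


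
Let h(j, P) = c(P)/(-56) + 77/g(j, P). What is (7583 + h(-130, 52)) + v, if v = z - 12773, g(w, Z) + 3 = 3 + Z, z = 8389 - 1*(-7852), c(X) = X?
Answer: 4022765/364 ≈ 11052.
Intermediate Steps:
z = 16241 (z = 8389 + 7852 = 16241)
g(w, Z) = Z (g(w, Z) = -3 + (3 + Z) = Z)
h(j, P) = 77/P - P/56 (h(j, P) = P/(-56) + 77/P = P*(-1/56) + 77/P = -P/56 + 77/P = 77/P - P/56)
v = 3468 (v = 16241 - 12773 = 3468)
(7583 + h(-130, 52)) + v = (7583 + (77/52 - 1/56*52)) + 3468 = (7583 + (77*(1/52) - 13/14)) + 3468 = (7583 + (77/52 - 13/14)) + 3468 = (7583 + 201/364) + 3468 = 2760413/364 + 3468 = 4022765/364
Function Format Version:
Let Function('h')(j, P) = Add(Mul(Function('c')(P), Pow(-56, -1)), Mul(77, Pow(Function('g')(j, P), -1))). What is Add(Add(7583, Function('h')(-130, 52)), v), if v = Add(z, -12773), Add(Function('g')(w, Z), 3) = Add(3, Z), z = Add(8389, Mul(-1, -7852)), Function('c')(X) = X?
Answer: Rational(4022765, 364) ≈ 11052.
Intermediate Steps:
z = 16241 (z = Add(8389, 7852) = 16241)
Function('g')(w, Z) = Z (Function('g')(w, Z) = Add(-3, Add(3, Z)) = Z)
Function('h')(j, P) = Add(Mul(77, Pow(P, -1)), Mul(Rational(-1, 56), P)) (Function('h')(j, P) = Add(Mul(P, Pow(-56, -1)), Mul(77, Pow(P, -1))) = Add(Mul(P, Rational(-1, 56)), Mul(77, Pow(P, -1))) = Add(Mul(Rational(-1, 56), P), Mul(77, Pow(P, -1))) = Add(Mul(77, Pow(P, -1)), Mul(Rational(-1, 56), P)))
v = 3468 (v = Add(16241, -12773) = 3468)
Add(Add(7583, Function('h')(-130, 52)), v) = Add(Add(7583, Add(Mul(77, Pow(52, -1)), Mul(Rational(-1, 56), 52))), 3468) = Add(Add(7583, Add(Mul(77, Rational(1, 52)), Rational(-13, 14))), 3468) = Add(Add(7583, Add(Rational(77, 52), Rational(-13, 14))), 3468) = Add(Add(7583, Rational(201, 364)), 3468) = Add(Rational(2760413, 364), 3468) = Rational(4022765, 364)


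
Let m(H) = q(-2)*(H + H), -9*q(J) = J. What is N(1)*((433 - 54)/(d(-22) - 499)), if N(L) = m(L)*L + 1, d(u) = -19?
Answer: -4927/4662 ≈ -1.0568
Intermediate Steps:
q(J) = -J/9
m(H) = 4*H/9 (m(H) = (-1/9*(-2))*(H + H) = 2*(2*H)/9 = 4*H/9)
N(L) = 1 + 4*L**2/9 (N(L) = (4*L/9)*L + 1 = 4*L**2/9 + 1 = 1 + 4*L**2/9)
N(1)*((433 - 54)/(d(-22) - 499)) = (1 + (4/9)*1**2)*((433 - 54)/(-19 - 499)) = (1 + (4/9)*1)*(379/(-518)) = (1 + 4/9)*(379*(-1/518)) = (13/9)*(-379/518) = -4927/4662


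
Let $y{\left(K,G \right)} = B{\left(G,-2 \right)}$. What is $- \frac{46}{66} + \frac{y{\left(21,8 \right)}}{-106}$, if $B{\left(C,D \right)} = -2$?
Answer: $- \frac{1186}{1749} \approx -0.6781$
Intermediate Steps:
$y{\left(K,G \right)} = -2$
$- \frac{46}{66} + \frac{y{\left(21,8 \right)}}{-106} = - \frac{46}{66} - \frac{2}{-106} = \left(-46\right) \frac{1}{66} - - \frac{1}{53} = - \frac{23}{33} + \frac{1}{53} = - \frac{1186}{1749}$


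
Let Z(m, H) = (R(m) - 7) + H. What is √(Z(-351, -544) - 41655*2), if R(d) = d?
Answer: 2*I*√21053 ≈ 290.19*I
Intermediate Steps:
Z(m, H) = -7 + H + m (Z(m, H) = (m - 7) + H = (-7 + m) + H = -7 + H + m)
√(Z(-351, -544) - 41655*2) = √((-7 - 544 - 351) - 41655*2) = √(-902 - 83310) = √(-84212) = 2*I*√21053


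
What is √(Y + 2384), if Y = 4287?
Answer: √6671 ≈ 81.676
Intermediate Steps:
√(Y + 2384) = √(4287 + 2384) = √6671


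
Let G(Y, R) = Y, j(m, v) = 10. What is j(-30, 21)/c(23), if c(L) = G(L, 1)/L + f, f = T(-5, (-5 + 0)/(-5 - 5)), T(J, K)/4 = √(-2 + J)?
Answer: 10/113 - 40*I*√7/113 ≈ 0.088496 - 0.93655*I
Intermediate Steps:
T(J, K) = 4*√(-2 + J)
f = 4*I*√7 (f = 4*√(-2 - 5) = 4*√(-7) = 4*(I*√7) = 4*I*√7 ≈ 10.583*I)
c(L) = 1 + 4*I*√7 (c(L) = L/L + 4*I*√7 = 1 + 4*I*√7)
j(-30, 21)/c(23) = 10/(1 + 4*I*√7)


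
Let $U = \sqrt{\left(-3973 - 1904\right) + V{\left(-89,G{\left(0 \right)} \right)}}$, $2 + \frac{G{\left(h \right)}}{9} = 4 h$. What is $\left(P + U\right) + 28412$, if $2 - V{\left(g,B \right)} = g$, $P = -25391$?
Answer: $3021 + i \sqrt{5786} \approx 3021.0 + 76.066 i$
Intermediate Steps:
$G{\left(h \right)} = -18 + 36 h$ ($G{\left(h \right)} = -18 + 9 \cdot 4 h = -18 + 36 h$)
$V{\left(g,B \right)} = 2 - g$
$U = i \sqrt{5786}$ ($U = \sqrt{\left(-3973 - 1904\right) + \left(2 - -89\right)} = \sqrt{\left(-3973 - 1904\right) + \left(2 + 89\right)} = \sqrt{-5877 + 91} = \sqrt{-5786} = i \sqrt{5786} \approx 76.066 i$)
$\left(P + U\right) + 28412 = \left(-25391 + i \sqrt{5786}\right) + 28412 = 3021 + i \sqrt{5786}$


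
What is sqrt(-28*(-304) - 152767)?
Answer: I*sqrt(144255) ≈ 379.81*I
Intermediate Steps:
sqrt(-28*(-304) - 152767) = sqrt(8512 - 152767) = sqrt(-144255) = I*sqrt(144255)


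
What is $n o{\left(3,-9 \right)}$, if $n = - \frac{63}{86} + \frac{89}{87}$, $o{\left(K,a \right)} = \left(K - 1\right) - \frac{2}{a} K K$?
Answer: $\frac{4346}{3741} \approx 1.1617$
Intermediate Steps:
$o{\left(K,a \right)} = - \frac{2 K^{2} \left(-1 + K\right)}{a}$ ($o{\left(K,a \right)} = \left(-1 + K\right) \left(- \frac{2 K}{a}\right) K = - \frac{2 K \left(-1 + K\right)}{a} K = - \frac{2 K^{2} \left(-1 + K\right)}{a}$)
$n = \frac{2173}{7482}$ ($n = \left(-63\right) \frac{1}{86} + 89 \cdot \frac{1}{87} = - \frac{63}{86} + \frac{89}{87} = \frac{2173}{7482} \approx 0.29043$)
$n o{\left(3,-9 \right)} = \frac{2173 \frac{2 \cdot 3^{2} \left(1 - 3\right)}{-9}}{7482} = \frac{2173 \cdot 2 \cdot 9 \left(- \frac{1}{9}\right) \left(1 - 3\right)}{7482} = \frac{2173 \cdot 2 \cdot 9 \left(- \frac{1}{9}\right) \left(-2\right)}{7482} = \frac{2173}{7482} \cdot 4 = \frac{4346}{3741}$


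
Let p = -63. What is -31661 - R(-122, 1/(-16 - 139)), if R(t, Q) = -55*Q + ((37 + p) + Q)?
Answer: -4903479/155 ≈ -31635.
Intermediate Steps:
R(t, Q) = -26 - 54*Q (R(t, Q) = -55*Q + ((37 - 63) + Q) = -55*Q + (-26 + Q) = -26 - 54*Q)
-31661 - R(-122, 1/(-16 - 139)) = -31661 - (-26 - 54/(-16 - 139)) = -31661 - (-26 - 54/(-155)) = -31661 - (-26 - 54*(-1/155)) = -31661 - (-26 + 54/155) = -31661 - 1*(-3976/155) = -31661 + 3976/155 = -4903479/155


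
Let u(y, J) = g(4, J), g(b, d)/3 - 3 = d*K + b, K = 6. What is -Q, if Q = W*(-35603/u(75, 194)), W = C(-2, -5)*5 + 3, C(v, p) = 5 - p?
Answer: 1886959/3513 ≈ 537.14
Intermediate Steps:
g(b, d) = 9 + 3*b + 18*d (g(b, d) = 9 + 3*(d*6 + b) = 9 + 3*(6*d + b) = 9 + 3*(b + 6*d) = 9 + (3*b + 18*d) = 9 + 3*b + 18*d)
u(y, J) = 21 + 18*J (u(y, J) = 9 + 3*4 + 18*J = 9 + 12 + 18*J = 21 + 18*J)
W = 53 (W = (5 - 1*(-5))*5 + 3 = (5 + 5)*5 + 3 = 10*5 + 3 = 50 + 3 = 53)
Q = -1886959/3513 (Q = 53*(-35603/(21 + 18*194)) = 53*(-35603/(21 + 3492)) = 53*(-35603/3513) = -1886959/3513 ≈ -537.14)
-Q = -1*(-1886959/3513) = 1886959/3513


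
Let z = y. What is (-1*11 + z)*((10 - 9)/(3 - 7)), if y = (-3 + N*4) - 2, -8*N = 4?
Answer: 9/2 ≈ 4.5000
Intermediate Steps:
N = -½ (N = -⅛*4 = -½ ≈ -0.50000)
y = -7 (y = (-3 - ½*4) - 2 = (-3 - 2) - 2 = -5 - 2 = -7)
z = -7
(-1*11 + z)*((10 - 9)/(3 - 7)) = (-1*11 - 7)*((10 - 9)/(3 - 7)) = (-11 - 7)*(1/(-4)) = -18*(-1)/4 = -18*(-¼) = 9/2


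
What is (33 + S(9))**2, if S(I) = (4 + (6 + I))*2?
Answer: 5041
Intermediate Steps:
S(I) = 20 + 2*I (S(I) = (10 + I)*2 = 20 + 2*I)
(33 + S(9))**2 = (33 + (20 + 2*9))**2 = (33 + (20 + 18))**2 = (33 + 38)**2 = 71**2 = 5041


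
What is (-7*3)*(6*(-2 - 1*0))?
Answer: 252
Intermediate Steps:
(-7*3)*(6*(-2 - 1*0)) = -126*(-2 + 0) = -126*(-2) = -21*(-12) = 252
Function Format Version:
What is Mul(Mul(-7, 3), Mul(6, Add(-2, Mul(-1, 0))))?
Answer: 252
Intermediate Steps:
Mul(Mul(-7, 3), Mul(6, Add(-2, Mul(-1, 0)))) = Mul(-21, Mul(6, Add(-2, 0))) = Mul(-21, Mul(6, -2)) = Mul(-21, -12) = 252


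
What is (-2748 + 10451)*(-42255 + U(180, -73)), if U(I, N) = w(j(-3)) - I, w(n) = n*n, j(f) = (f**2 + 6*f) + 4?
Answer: -326684230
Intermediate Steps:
j(f) = 4 + f**2 + 6*f
w(n) = n**2
U(I, N) = 25 - I (U(I, N) = (4 + (-3)**2 + 6*(-3))**2 - I = (4 + 9 - 18)**2 - I = (-5)**2 - I = 25 - I)
(-2748 + 10451)*(-42255 + U(180, -73)) = (-2748 + 10451)*(-42255 + (25 - 1*180)) = 7703*(-42255 + (25 - 180)) = 7703*(-42255 - 155) = 7703*(-42410) = -326684230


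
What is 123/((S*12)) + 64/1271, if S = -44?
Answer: -40847/223696 ≈ -0.18260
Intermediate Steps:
123/((S*12)) + 64/1271 = 123/((-44*12)) + 64/1271 = 123/(-528) + 64*(1/1271) = 123*(-1/528) + 64/1271 = -41/176 + 64/1271 = -40847/223696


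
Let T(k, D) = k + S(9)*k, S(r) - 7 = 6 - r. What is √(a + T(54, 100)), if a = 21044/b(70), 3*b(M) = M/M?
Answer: √63402 ≈ 251.80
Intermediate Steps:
S(r) = 13 - r (S(r) = 7 + (6 - r) = 13 - r)
b(M) = ⅓ (b(M) = (M/M)/3 = (⅓)*1 = ⅓)
T(k, D) = 5*k (T(k, D) = k + (13 - 1*9)*k = k + (13 - 9)*k = k + 4*k = 5*k)
a = 63132 (a = 21044/(⅓) = 21044*3 = 63132)
√(a + T(54, 100)) = √(63132 + 5*54) = √(63132 + 270) = √63402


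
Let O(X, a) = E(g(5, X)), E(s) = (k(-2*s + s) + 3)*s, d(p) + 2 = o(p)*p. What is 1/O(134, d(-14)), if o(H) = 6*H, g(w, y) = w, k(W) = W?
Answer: -⅒ ≈ -0.10000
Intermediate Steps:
d(p) = -2 + 6*p² (d(p) = -2 + (6*p)*p = -2 + 6*p²)
E(s) = s*(3 - s) (E(s) = ((-2*s + s) + 3)*s = (-s + 3)*s = (3 - s)*s = s*(3 - s))
O(X, a) = -10 (O(X, a) = 5*(3 - 1*5) = 5*(3 - 5) = 5*(-2) = -10)
1/O(134, d(-14)) = 1/(-10) = -⅒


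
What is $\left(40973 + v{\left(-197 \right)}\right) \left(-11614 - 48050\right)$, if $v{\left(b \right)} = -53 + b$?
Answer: $-2429697072$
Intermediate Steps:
$\left(40973 + v{\left(-197 \right)}\right) \left(-11614 - 48050\right) = \left(40973 - 250\right) \left(-11614 - 48050\right) = \left(40973 - 250\right) \left(-59664\right) = 40723 \left(-59664\right) = -2429697072$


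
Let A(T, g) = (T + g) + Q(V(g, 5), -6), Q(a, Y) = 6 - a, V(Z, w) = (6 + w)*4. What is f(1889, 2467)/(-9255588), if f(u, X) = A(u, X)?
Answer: -2159/4627794 ≈ -0.00046653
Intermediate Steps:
V(Z, w) = 24 + 4*w
A(T, g) = -38 + T + g (A(T, g) = (T + g) + (6 - (24 + 4*5)) = (T + g) + (6 - (24 + 20)) = (T + g) + (6 - 1*44) = (T + g) + (6 - 44) = (T + g) - 38 = -38 + T + g)
f(u, X) = -38 + X + u (f(u, X) = -38 + u + X = -38 + X + u)
f(1889, 2467)/(-9255588) = (-38 + 2467 + 1889)/(-9255588) = 4318*(-1/9255588) = -2159/4627794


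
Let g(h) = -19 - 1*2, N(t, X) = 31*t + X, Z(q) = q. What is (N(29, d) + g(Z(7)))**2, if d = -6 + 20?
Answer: 795664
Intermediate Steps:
d = 14
N(t, X) = X + 31*t
g(h) = -21 (g(h) = -19 - 2 = -21)
(N(29, d) + g(Z(7)))**2 = ((14 + 31*29) - 21)**2 = ((14 + 899) - 21)**2 = (913 - 21)**2 = 892**2 = 795664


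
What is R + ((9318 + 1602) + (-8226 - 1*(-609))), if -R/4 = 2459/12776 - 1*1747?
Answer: 32866995/3194 ≈ 10290.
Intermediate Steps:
R = 22317213/3194 (R = -4*(2459/12776 - 1*1747) = -4*(2459*(1/12776) - 1747) = -4*(2459/12776 - 1747) = -4*(-22317213/12776) = 22317213/3194 ≈ 6987.2)
R + ((9318 + 1602) + (-8226 - 1*(-609))) = 22317213/3194 + ((9318 + 1602) + (-8226 - 1*(-609))) = 22317213/3194 + (10920 + (-8226 + 609)) = 22317213/3194 + (10920 - 7617) = 22317213/3194 + 3303 = 32866995/3194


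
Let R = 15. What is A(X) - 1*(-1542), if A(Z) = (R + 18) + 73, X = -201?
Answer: 1648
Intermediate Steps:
A(Z) = 106 (A(Z) = (15 + 18) + 73 = 33 + 73 = 106)
A(X) - 1*(-1542) = 106 - 1*(-1542) = 106 + 1542 = 1648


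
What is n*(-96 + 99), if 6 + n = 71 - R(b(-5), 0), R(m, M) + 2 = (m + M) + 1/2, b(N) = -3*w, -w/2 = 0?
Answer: 399/2 ≈ 199.50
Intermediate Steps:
w = 0 (w = -2*0 = 0)
b(N) = 0 (b(N) = -3*0 = 0)
R(m, M) = -3/2 + M + m (R(m, M) = -2 + ((m + M) + 1/2) = -2 + ((M + m) + ½) = -2 + (½ + M + m) = -3/2 + M + m)
n = 133/2 (n = -6 + (71 - (-3/2 + 0 + 0)) = -6 + (71 - 1*(-3/2)) = -6 + (71 + 3/2) = -6 + 145/2 = 133/2 ≈ 66.500)
n*(-96 + 99) = 133*(-96 + 99)/2 = (133/2)*3 = 399/2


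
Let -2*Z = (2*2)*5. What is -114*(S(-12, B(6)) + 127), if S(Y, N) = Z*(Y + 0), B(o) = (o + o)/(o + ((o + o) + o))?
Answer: -28158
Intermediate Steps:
Z = -10 (Z = -2*2*5/2 = -2*5 = -½*20 = -10)
B(o) = ½ (B(o) = (2*o)/(o + (2*o + o)) = (2*o)/(o + 3*o) = (2*o)/((4*o)) = (2*o)*(1/(4*o)) = ½)
S(Y, N) = -10*Y (S(Y, N) = -10*(Y + 0) = -10*Y)
-114*(S(-12, B(6)) + 127) = -114*(-10*(-12) + 127) = -114*(120 + 127) = -114*247 = -28158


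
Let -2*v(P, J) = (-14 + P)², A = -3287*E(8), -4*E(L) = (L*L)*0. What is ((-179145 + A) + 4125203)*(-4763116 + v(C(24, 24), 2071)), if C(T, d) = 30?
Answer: -18796037092152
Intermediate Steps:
E(L) = 0 (E(L) = -L*L*0/4 = -L²*0/4 = -¼*0 = 0)
A = 0 (A = -3287*0 = 0)
v(P, J) = -(-14 + P)²/2
((-179145 + A) + 4125203)*(-4763116 + v(C(24, 24), 2071)) = ((-179145 + 0) + 4125203)*(-4763116 - (-14 + 30)²/2) = (-179145 + 4125203)*(-4763116 - ½*16²) = 3946058*(-4763116 - ½*256) = 3946058*(-4763116 - 128) = 3946058*(-4763244) = -18796037092152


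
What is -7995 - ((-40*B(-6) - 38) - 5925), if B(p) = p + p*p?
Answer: -832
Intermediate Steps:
B(p) = p + p²
-7995 - ((-40*B(-6) - 38) - 5925) = -7995 - ((-(-240)*(1 - 6) - 38) - 5925) = -7995 - ((-(-240)*(-5) - 38) - 5925) = -7995 - ((-40*30 - 38) - 5925) = -7995 - ((-1200 - 38) - 5925) = -7995 - (-1238 - 5925) = -7995 - 1*(-7163) = -7995 + 7163 = -832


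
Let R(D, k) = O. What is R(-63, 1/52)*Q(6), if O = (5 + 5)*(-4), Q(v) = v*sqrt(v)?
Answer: -240*sqrt(6) ≈ -587.88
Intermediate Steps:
Q(v) = v**(3/2)
O = -40 (O = 10*(-4) = -40)
R(D, k) = -40
R(-63, 1/52)*Q(6) = -240*sqrt(6)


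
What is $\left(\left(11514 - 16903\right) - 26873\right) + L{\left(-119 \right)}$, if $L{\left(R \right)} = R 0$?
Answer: $-32262$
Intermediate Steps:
$L{\left(R \right)} = 0$
$\left(\left(11514 - 16903\right) - 26873\right) + L{\left(-119 \right)} = \left(\left(11514 - 16903\right) - 26873\right) + 0 = \left(-5389 - 26873\right) + 0 = -32262 + 0 = -32262$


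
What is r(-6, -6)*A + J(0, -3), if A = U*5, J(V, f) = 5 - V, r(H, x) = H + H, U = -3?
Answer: 185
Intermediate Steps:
r(H, x) = 2*H
A = -15 (A = -3*5 = -15)
r(-6, -6)*A + J(0, -3) = (2*(-6))*(-15) + (5 - 1*0) = -12*(-15) + (5 + 0) = 180 + 5 = 185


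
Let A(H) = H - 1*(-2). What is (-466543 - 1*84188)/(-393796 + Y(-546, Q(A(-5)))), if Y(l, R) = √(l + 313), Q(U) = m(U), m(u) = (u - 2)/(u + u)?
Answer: 72291888292/51691763283 + 183577*I*√233/51691763283 ≈ 1.3985 + 5.4209e-5*I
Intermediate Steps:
A(H) = 2 + H (A(H) = H + 2 = 2 + H)
m(u) = (-2 + u)/(2*u) (m(u) = (-2 + u)/((2*u)) = (-2 + u)*(1/(2*u)) = (-2 + u)/(2*u))
Q(U) = (-2 + U)/(2*U)
Y(l, R) = √(313 + l)
(-466543 - 1*84188)/(-393796 + Y(-546, Q(A(-5)))) = (-466543 - 1*84188)/(-393796 + √(313 - 546)) = (-466543 - 84188)/(-393796 + √(-233)) = -550731/(-393796 + I*√233)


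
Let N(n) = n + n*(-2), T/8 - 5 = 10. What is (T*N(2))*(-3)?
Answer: 720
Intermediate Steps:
T = 120 (T = 40 + 8*10 = 40 + 80 = 120)
N(n) = -n (N(n) = n - 2*n = -n)
(T*N(2))*(-3) = (120*(-1*2))*(-3) = (120*(-2))*(-3) = -240*(-3) = 720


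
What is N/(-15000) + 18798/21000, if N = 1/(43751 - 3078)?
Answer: 3822855263/4270665000 ≈ 0.89514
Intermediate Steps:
N = 1/40673 ≈ 2.4586e-5
N/(-15000) + 18798/21000 = (1/40673)/(-15000) + 18798/21000 = (1/40673)*(-1/15000) + 18798*(1/21000) = -1/610095000 + 3133/3500 = 3822855263/4270665000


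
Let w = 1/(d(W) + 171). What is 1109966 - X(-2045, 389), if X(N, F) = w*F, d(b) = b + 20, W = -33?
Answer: 175374239/158 ≈ 1.1100e+6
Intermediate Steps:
d(b) = 20 + b
w = 1/158 (w = 1/((20 - 33) + 171) = 1/(-13 + 171) = 1/158 ≈ 0.0063291)
X(N, F) = F/158
1109966 - X(-2045, 389) = 1109966 - 389/158 = 175374239/158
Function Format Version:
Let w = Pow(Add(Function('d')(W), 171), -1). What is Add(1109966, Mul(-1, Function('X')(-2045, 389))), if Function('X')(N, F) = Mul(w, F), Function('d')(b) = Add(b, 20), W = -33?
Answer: Rational(175374239, 158) ≈ 1.1100e+6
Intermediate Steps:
Function('d')(b) = Add(20, b)
w = Rational(1, 158) (w = Pow(Add(Add(20, -33), 171), -1) = Pow(Add(-13, 171), -1) = Pow(158, -1) = Rational(1, 158) ≈ 0.0063291)
Function('X')(N, F) = Mul(Rational(1, 158), F)
Add(1109966, Mul(-1, Function('X')(-2045, 389))) = Add(1109966, Mul(-1, Mul(Rational(1, 158), 389))) = Add(1109966, Mul(-1, Rational(389, 158))) = Add(1109966, Rational(-389, 158)) = Rational(175374239, 158)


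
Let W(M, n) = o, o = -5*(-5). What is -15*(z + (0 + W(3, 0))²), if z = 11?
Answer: -9540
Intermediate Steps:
o = 25
W(M, n) = 25
-15*(z + (0 + W(3, 0))²) = -15*(11 + (0 + 25)²) = -15*(11 + 25²) = -15*(11 + 625) = -15*636 = -9540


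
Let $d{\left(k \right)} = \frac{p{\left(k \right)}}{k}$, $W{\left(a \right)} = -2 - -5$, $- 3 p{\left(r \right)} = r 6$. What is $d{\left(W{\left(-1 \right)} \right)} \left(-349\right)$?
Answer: $698$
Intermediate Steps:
$p{\left(r \right)} = - 2 r$ ($p{\left(r \right)} = - \frac{r 6}{3} = - \frac{6 r}{3} = - 2 r$)
$W{\left(a \right)} = 3$ ($W{\left(a \right)} = -2 + 5 = 3$)
$d{\left(k \right)} = -2$ ($d{\left(k \right)} = \frac{\left(-2\right) k}{k} = -2$)
$d{\left(W{\left(-1 \right)} \right)} \left(-349\right) = \left(-2\right) \left(-349\right) = 698$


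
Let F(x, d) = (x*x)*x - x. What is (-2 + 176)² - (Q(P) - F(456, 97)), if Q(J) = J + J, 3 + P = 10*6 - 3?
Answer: 94848528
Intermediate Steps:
P = 54 (P = -3 + (10*6 - 3) = -3 + (60 - 3) = -3 + 57 = 54)
F(x, d) = x³ - x (F(x, d) = x²*x - x = x³ - x)
Q(J) = 2*J
(-2 + 176)² - (Q(P) - F(456, 97)) = (-2 + 176)² - (2*54 - (456³ - 1*456)) = 174² - (108 - (94818816 - 456)) = 30276 - (108 - 1*94818360) = 30276 - (108 - 94818360) = 30276 - 1*(-94818252) = 30276 + 94818252 = 94848528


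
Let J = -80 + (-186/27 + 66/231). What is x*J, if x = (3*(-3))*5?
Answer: 27280/7 ≈ 3897.1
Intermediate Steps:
x = -45 (x = -9*5 = -45)
J = -5456/63 (J = -80 + (-186*1/27 + 66*(1/231)) = -80 + (-62/9 + 2/7) = -80 - 416/63 = -5456/63 ≈ -86.603)
x*J = -45*(-5456/63) = 27280/7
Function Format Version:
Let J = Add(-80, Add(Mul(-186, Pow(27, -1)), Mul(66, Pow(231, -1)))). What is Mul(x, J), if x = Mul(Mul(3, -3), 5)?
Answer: Rational(27280, 7) ≈ 3897.1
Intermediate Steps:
x = -45 (x = Mul(-9, 5) = -45)
J = Rational(-5456, 63) (J = Add(-80, Add(Mul(-186, Rational(1, 27)), Mul(66, Rational(1, 231)))) = Add(-80, Add(Rational(-62, 9), Rational(2, 7))) = Add(-80, Rational(-416, 63)) = Rational(-5456, 63) ≈ -86.603)
Mul(x, J) = Mul(-45, Rational(-5456, 63)) = Rational(27280, 7)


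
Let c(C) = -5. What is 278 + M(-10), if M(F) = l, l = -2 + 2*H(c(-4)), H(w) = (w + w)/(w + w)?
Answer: 278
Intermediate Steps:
H(w) = 1 (H(w) = (2*w)/((2*w)) = (2*w)*(1/(2*w)) = 1)
l = 0 (l = -2 + 2*1 = -2 + 2 = 0)
M(F) = 0
278 + M(-10) = 278 + 0 = 278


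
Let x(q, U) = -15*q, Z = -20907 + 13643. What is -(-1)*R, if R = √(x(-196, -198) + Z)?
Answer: 2*I*√1081 ≈ 65.757*I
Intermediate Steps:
Z = -7264
R = 2*I*√1081 (R = √(-15*(-196) - 7264) = √(2940 - 7264) = √(-4324) = 2*I*√1081 ≈ 65.757*I)
-(-1)*R = -(-1)*2*I*√1081 = -(-2)*I*√1081 = 2*I*√1081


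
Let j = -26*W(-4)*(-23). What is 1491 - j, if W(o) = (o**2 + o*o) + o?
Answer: -15253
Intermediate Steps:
W(o) = o + 2*o**2 (W(o) = (o**2 + o**2) + o = 2*o**2 + o = o + 2*o**2)
j = 16744 (j = -(-104)*(1 + 2*(-4))*(-23) = -(-104)*(1 - 8)*(-23) = -(-104)*(-7)*(-23) = -26*28*(-23) = -728*(-23) = 16744)
1491 - j = 1491 - 1*16744 = 1491 - 16744 = -15253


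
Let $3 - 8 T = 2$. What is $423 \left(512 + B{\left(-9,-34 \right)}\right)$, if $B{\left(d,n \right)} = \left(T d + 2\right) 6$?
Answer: $\frac{875187}{4} \approx 2.188 \cdot 10^{5}$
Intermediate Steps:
$T = \frac{1}{8}$ ($T = \frac{3}{8} - \frac{1}{4} = \frac{1}{8} \approx 0.125$)
$B{\left(d,n \right)} = 12 + \frac{3 d}{4}$ ($B{\left(d,n \right)} = \left(\frac{d}{8} + 2\right) 6 = \left(2 + \frac{d}{8}\right) 6 = 12 + \frac{3 d}{4}$)
$423 \left(512 + B{\left(-9,-34 \right)}\right) = 423 \left(512 + \left(12 + \frac{3}{4} \left(-9\right)\right)\right) = 423 \left(512 + \left(12 - \frac{27}{4}\right)\right) = 423 \left(512 + \frac{21}{4}\right) = 423 \cdot \frac{2069}{4} = \frac{875187}{4}$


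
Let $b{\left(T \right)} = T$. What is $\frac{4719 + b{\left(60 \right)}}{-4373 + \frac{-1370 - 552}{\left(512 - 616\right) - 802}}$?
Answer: $- \frac{2164887}{1980008} \approx -1.0934$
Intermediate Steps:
$\frac{4719 + b{\left(60 \right)}}{-4373 + \frac{-1370 - 552}{\left(512 - 616\right) - 802}} = \frac{4719 + 60}{-4373 + \frac{-1370 - 552}{\left(512 - 616\right) - 802}} = \frac{4779}{-4373 - \frac{1922}{-104 - 802}} = \frac{4779}{-4373 - \frac{1922}{-906}} = \frac{4779}{-4373 - - \frac{961}{453}} = \frac{4779}{-4373 + \frac{961}{453}} = \frac{4779}{- \frac{1980008}{453}} = 4779 \left(- \frac{453}{1980008}\right) = - \frac{2164887}{1980008}$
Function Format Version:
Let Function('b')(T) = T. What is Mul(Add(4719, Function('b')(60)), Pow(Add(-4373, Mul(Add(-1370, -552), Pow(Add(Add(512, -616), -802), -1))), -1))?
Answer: Rational(-2164887, 1980008) ≈ -1.0934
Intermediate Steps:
Mul(Add(4719, Function('b')(60)), Pow(Add(-4373, Mul(Add(-1370, -552), Pow(Add(Add(512, -616), -802), -1))), -1)) = Mul(Add(4719, 60), Pow(Add(-4373, Mul(Add(-1370, -552), Pow(Add(Add(512, -616), -802), -1))), -1)) = Mul(4779, Pow(Add(-4373, Mul(-1922, Pow(Add(-104, -802), -1))), -1)) = Mul(4779, Pow(Add(-4373, Mul(-1922, Pow(-906, -1))), -1)) = Mul(4779, Pow(Add(-4373, Mul(-1922, Rational(-1, 906))), -1)) = Mul(4779, Pow(Add(-4373, Rational(961, 453)), -1)) = Mul(4779, Pow(Rational(-1980008, 453), -1)) = Mul(4779, Rational(-453, 1980008)) = Rational(-2164887, 1980008)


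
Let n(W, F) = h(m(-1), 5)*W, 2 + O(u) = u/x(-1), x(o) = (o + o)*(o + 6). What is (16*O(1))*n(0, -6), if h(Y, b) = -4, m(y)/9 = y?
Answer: 0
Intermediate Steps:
m(y) = 9*y
x(o) = 2*o*(6 + o) (x(o) = (2*o)*(6 + o) = 2*o*(6 + o))
O(u) = -2 - u/10 (O(u) = -2 + u/((2*(-1)*(6 - 1))) = -2 + u/((2*(-1)*5)) = -2 + u/(-10) = -2 + u*(-⅒) = -2 - u/10)
n(W, F) = -4*W
(16*O(1))*n(0, -6) = (16*(-2 - ⅒*1))*(-4*0) = (16*(-2 - ⅒))*0 = (16*(-21/10))*0 = -168/5*0 = 0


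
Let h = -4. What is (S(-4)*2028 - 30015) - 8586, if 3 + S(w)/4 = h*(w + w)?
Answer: 196647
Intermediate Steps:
S(w) = -12 - 32*w (S(w) = -12 + 4*(-4*(w + w)) = -12 + 4*(-8*w) = -12 - 32*w)
(S(-4)*2028 - 30015) - 8586 = ((-12 - 32*(-4))*2028 - 30015) - 8586 = ((-12 + 128)*2028 - 30015) - 8586 = (116*2028 - 30015) - 8586 = (235248 - 30015) - 8586 = 205233 - 8586 = 196647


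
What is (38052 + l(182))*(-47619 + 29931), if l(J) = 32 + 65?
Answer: -674779512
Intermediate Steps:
l(J) = 97
(38052 + l(182))*(-47619 + 29931) = (38052 + 97)*(-47619 + 29931) = 38149*(-17688) = -674779512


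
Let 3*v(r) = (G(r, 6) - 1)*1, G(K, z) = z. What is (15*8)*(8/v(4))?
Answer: 576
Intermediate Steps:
v(r) = 5/3 (v(r) = ((6 - 1)*1)/3 = (5*1)/3 = (1/3)*5 = 5/3)
(15*8)*(8/v(4)) = (15*8)*(8/(5/3)) = 120*(8*(3/5)) = 120*(24/5) = 576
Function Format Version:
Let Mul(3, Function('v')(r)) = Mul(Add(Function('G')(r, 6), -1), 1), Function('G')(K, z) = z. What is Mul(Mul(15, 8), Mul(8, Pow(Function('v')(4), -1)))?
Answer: 576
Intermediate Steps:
Function('v')(r) = Rational(5, 3) (Function('v')(r) = Mul(Rational(1, 3), Mul(Add(6, -1), 1)) = Mul(Rational(1, 3), Mul(5, 1)) = Mul(Rational(1, 3), 5) = Rational(5, 3))
Mul(Mul(15, 8), Mul(8, Pow(Function('v')(4), -1))) = Mul(Mul(15, 8), Mul(8, Pow(Rational(5, 3), -1))) = Mul(120, Mul(8, Rational(3, 5))) = Mul(120, Rational(24, 5)) = 576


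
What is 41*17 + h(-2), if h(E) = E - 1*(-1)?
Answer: 696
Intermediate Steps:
h(E) = 1 + E (h(E) = E + 1 = 1 + E)
41*17 + h(-2) = 41*17 + (1 - 2) = 697 - 1 = 696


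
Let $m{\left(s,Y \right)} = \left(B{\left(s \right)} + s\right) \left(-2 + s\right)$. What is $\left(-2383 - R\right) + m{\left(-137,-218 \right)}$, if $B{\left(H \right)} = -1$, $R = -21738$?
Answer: $38537$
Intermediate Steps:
$m{\left(s,Y \right)} = \left(-1 + s\right) \left(-2 + s\right)$
$\left(-2383 - R\right) + m{\left(-137,-218 \right)} = \left(-2383 - -21738\right) + \left(2 + \left(-137\right)^{2} - -411\right) = \left(-2383 + 21738\right) + \left(2 + 18769 + 411\right) = 19355 + 19182 = 38537$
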